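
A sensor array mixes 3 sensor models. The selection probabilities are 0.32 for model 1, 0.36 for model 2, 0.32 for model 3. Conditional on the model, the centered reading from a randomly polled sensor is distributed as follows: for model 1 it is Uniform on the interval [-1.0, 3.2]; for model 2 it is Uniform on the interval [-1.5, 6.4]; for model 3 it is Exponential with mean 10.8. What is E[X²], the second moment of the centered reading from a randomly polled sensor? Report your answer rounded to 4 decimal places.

79.5404

For each component E[X²] = Var + (mean)², giving 1: 2.68; 2: 11.2033; 3: 233.28.
Overall E[X²] = 0.32·2.68 + 0.36·11.2033 + 0.32·233.28 = 79.5404.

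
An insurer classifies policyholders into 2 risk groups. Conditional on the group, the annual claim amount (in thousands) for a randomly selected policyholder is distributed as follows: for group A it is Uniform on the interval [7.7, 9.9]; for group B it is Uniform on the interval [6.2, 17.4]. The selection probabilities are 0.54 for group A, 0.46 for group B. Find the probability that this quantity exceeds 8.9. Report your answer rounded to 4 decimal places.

Conditional on each group, P(X > 8.9): A: 0.454545; B: 0.758929.
By total probability, P(X > 8.9) = 0.54·0.454545 + 0.46·0.758929 = 0.594562.

0.5946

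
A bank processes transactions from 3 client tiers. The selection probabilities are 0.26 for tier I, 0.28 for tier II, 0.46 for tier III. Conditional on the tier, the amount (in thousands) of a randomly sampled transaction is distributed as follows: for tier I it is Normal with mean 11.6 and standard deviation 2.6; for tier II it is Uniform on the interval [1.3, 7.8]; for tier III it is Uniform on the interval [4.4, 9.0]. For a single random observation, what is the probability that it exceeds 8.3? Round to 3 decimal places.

0.303

Conditional on each tier, P(X > 8.3): I: 0.897821; II: 0; III: 0.152174.
By total probability, P(X > 8.3) = 0.26·0.897821 + 0.28·0 + 0.46·0.152174 = 0.303433.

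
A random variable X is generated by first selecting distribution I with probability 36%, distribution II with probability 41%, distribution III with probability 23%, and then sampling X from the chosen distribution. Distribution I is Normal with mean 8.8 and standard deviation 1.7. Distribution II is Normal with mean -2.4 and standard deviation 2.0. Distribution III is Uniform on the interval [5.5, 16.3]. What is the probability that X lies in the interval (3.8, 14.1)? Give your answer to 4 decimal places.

0.5426

Conditional on each component, P(3.8 < X < 14.1): I: 0.997454; II: 0.000967603; III: 0.796296.
By total probability, P(3.8 < X < 14.1) = 0.36·0.997454 + 0.41·0.000967603 + 0.23·0.796296 = 0.542628.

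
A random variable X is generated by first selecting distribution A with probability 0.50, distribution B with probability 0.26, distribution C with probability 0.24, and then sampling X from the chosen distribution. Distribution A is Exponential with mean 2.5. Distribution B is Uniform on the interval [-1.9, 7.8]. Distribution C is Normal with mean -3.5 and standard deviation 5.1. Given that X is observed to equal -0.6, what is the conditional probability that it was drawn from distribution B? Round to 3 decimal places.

0.627

Likelihoods f(-0.6 | ·): A: 0; B: 0.103093; C: 0.0665469.
Posterior ∝ prior × likelihood. Numerator for B: 0.26·0.103093 = 0.0268041.
Normalizing constant: 0.5·0 + 0.26·0.103093 + 0.24·0.0665469 = 0.0427754.
P(B | observation) = 0.0268041 / 0.0427754 = 0.626625.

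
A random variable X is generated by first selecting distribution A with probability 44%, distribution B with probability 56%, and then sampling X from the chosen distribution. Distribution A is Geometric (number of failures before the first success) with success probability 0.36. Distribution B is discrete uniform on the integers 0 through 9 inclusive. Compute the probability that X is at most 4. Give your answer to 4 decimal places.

0.6728

Conditional on each component, P(X ≤ 4): A: 0.892626; B: 0.5.
By total probability, P(X ≤ 4) = 0.44·0.892626 + 0.56·0.5 = 0.672755.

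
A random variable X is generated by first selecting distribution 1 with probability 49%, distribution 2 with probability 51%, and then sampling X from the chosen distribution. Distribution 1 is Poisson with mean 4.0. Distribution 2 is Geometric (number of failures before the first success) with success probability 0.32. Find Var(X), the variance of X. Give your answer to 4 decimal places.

6.2253

Per component, 1: μ=4, E[X²]=20; 2: μ=2.125, E[X²]=11.1562.
E[X] = 0.49·4 + 0.51·2.125 = 3.04375.
E[X²] = 0.49·20 + 0.51·11.1562 = 15.4897.
Var(X) = E[X²] − (E[X])² = 15.4897 − 9.26441 = 6.22527.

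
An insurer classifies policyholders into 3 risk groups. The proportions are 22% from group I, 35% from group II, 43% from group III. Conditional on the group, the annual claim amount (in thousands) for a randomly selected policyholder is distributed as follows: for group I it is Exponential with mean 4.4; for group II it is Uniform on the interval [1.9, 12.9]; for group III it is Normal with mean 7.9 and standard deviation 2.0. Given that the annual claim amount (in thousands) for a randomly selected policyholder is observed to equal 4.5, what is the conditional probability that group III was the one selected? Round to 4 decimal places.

Likelihoods f(4.5 | ·): I: 0.0817302; II: 0.0909091; III: 0.0470245.
Posterior ∝ prior × likelihood. Numerator for III: 0.43·0.0470245 = 0.0202206.
Normalizing constant: 0.22·0.0817302 + 0.35·0.0909091 + 0.43·0.0470245 = 0.0700194.
P(III | observation) = 0.0202206 / 0.0700194 = 0.288785.

0.2888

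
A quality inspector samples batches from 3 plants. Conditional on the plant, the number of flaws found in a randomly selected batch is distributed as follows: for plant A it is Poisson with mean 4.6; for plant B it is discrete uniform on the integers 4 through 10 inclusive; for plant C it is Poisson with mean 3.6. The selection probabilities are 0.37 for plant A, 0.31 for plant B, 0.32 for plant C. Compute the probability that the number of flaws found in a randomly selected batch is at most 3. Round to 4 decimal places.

Conditional on each plant, P(X ≤ 3): A: 0.325706; B: 0; C: 0.515216.
By total probability, P(X ≤ 3) = 0.37·0.325706 + 0.31·0 + 0.32·0.515216 = 0.28538.

0.2854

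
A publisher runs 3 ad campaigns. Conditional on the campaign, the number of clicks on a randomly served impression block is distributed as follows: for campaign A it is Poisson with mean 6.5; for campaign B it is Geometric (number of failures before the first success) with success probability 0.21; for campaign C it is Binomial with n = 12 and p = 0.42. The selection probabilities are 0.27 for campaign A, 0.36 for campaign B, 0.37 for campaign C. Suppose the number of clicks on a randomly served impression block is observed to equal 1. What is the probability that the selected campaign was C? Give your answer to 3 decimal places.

0.070

Likelihoods P(X=1 | ·): A: 0.00977235; B: 0.1659; C: 0.0125933.
Posterior ∝ prior × likelihood. Numerator for C: 0.37·0.0125933 = 0.00465951.
Normalizing constant: 0.27·0.00977235 + 0.36·0.1659 + 0.37·0.0125933 = 0.067022.
P(C | observation) = 0.00465951 / 0.067022 = 0.069522.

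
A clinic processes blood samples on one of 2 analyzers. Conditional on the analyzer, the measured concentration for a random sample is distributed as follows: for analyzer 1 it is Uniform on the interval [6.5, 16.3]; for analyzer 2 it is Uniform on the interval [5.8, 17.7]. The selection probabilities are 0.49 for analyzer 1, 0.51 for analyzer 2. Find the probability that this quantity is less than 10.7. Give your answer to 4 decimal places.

0.4200

Conditional on each analyzer, P(X < 10.7): 1: 0.428571; 2: 0.411765.
By total probability, P(X < 10.7) = 0.49·0.428571 + 0.51·0.411765 = 0.42.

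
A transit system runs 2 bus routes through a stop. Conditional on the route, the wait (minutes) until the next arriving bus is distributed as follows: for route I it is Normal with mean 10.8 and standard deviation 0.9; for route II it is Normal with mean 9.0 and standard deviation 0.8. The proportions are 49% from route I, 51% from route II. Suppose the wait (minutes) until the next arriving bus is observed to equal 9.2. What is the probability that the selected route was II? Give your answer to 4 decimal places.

0.8464

Likelihoods f(9.2 | ·): I: 0.0912799; II: 0.483335.
Posterior ∝ prior × likelihood. Numerator for II: 0.51·0.483335 = 0.246501.
Normalizing constant: 0.49·0.0912799 + 0.51·0.483335 = 0.291228.
P(II | observation) = 0.246501 / 0.291228 = 0.846419.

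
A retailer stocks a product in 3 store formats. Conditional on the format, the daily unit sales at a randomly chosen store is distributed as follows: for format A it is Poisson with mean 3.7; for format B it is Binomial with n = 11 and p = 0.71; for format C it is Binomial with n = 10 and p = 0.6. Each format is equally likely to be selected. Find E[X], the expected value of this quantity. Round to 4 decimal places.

Component means — A: 3.7; B: 7.81; C: 6.
E[X] = 0.333333·3.7 + 0.333333·7.81 + 0.333333·6 = 5.83667.

5.8367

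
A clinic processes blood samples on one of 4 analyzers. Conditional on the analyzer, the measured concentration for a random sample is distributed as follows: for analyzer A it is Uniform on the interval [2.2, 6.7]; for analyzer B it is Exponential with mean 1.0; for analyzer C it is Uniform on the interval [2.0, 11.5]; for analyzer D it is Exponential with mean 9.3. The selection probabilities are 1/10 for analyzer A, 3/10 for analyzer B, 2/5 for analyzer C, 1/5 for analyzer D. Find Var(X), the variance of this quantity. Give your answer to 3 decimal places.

30.435

Per component, A: μ=4.45, E[X²]=21.49; B: μ=1, E[X²]=2; C: μ=6.75, E[X²]=53.0833; D: μ=9.3, E[X²]=172.98.
E[X] = 0.1·4.45 + 0.3·1 + 0.4·6.75 + 0.2·9.3 = 5.305.
E[X²] = 0.1·21.49 + 0.3·2 + 0.4·53.0833 + 0.2·172.98 = 58.5783.
Var(X) = E[X²] − (E[X])² = 58.5783 − 28.143 = 30.4353.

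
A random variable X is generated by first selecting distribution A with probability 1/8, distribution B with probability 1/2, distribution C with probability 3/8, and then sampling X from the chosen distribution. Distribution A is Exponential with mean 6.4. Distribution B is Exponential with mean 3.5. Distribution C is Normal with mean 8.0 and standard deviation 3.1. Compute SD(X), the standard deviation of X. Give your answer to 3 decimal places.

4.392

Per component, A: μ=6.4, E[X²]=81.92; B: μ=3.5, E[X²]=24.5; C: μ=8, E[X²]=73.61.
E[X] = 0.125·6.4 + 0.5·3.5 + 0.375·8 = 5.55.
E[X²] = 0.125·81.92 + 0.5·24.5 + 0.375·73.61 = 50.0938.
Var(X) = E[X²] − (E[X])² = 50.0938 − 30.8025 = 19.2913.
SD(X) = √19.2913 = 4.39218.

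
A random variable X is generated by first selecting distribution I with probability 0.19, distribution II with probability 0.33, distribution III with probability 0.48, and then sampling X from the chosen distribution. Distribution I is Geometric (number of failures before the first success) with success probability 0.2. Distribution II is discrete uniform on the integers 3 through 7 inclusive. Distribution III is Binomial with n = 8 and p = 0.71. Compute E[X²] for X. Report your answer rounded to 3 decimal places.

For each component E[X²] = Var + (mean)², giving I: 36; II: 27; III: 33.9096.
Overall E[X²] = 0.19·36 + 0.33·27 + 0.48·33.9096 = 32.0266.

32.027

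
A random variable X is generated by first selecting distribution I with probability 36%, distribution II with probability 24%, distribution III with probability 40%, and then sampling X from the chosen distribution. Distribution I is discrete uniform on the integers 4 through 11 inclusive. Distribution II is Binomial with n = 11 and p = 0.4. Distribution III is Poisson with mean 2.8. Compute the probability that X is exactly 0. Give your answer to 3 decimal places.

Conditional on each component, P(X = 0): I: 0; II: 0.00362797; III: 0.0608101.
By total probability, P(X = 0) = 0.36·0 + 0.24·0.00362797 + 0.4·0.0608101 = 0.0251947.

0.025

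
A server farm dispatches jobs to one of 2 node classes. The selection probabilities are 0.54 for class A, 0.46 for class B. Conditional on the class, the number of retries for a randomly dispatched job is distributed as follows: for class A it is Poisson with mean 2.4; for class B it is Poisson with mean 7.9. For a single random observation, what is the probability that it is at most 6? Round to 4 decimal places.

0.6836

Conditional on each class, P(X ≤ 6): A: 0.988406; B: 0.32574.
By total probability, P(X ≤ 6) = 0.54·0.988406 + 0.46·0.32574 = 0.68358.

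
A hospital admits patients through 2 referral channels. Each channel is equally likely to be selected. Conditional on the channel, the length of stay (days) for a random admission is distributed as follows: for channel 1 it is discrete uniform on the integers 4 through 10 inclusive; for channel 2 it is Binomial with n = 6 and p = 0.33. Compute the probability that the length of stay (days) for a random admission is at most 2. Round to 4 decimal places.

0.3435

Conditional on each channel, P(X ≤ 2): 1: 0; 2: 0.686952.
By total probability, P(X ≤ 2) = 0.5·0 + 0.5·0.686952 = 0.343476.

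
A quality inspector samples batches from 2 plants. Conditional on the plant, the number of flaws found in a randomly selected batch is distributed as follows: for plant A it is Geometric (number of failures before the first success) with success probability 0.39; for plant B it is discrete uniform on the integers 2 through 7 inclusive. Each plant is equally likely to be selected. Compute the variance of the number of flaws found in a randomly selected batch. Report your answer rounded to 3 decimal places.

Per component, A: μ=1.5641, E[X²]=6.45694; B: μ=4.5, E[X²]=23.1667.
E[X] = 0.5·1.5641 + 0.5·4.5 = 3.03205.
E[X²] = 0.5·6.45694 + 0.5·23.1667 = 14.8118.
Var(X) = E[X²] − (E[X])² = 14.8118 − 9.19333 = 5.61847.

5.618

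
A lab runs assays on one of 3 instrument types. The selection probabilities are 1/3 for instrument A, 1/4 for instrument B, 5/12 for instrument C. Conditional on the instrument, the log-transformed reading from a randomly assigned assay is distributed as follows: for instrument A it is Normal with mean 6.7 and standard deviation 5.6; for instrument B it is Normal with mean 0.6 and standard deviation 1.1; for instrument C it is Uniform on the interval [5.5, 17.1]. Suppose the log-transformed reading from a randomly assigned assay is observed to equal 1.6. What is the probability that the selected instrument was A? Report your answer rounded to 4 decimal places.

0.2073

Likelihoods f(1.6 | ·): A: 0.0470565; B: 0.239915; C: 0.
Posterior ∝ prior × likelihood. Numerator for A: 0.333333·0.0470565 = 0.0156855.
Normalizing constant: 0.333333·0.0470565 + 0.25·0.239915 + 0.416667·0 = 0.0756642.
P(A | observation) = 0.0156855 / 0.0756642 = 0.207304.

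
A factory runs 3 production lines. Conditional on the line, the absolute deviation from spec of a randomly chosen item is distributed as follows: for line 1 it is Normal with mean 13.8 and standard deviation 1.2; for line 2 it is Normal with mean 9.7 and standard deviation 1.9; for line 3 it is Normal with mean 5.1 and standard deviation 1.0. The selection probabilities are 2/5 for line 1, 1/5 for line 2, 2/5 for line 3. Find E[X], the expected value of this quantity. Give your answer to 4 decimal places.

Component means — 1: 13.8; 2: 9.7; 3: 5.1.
E[X] = 0.4·13.8 + 0.2·9.7 + 0.4·5.1 = 9.5.

9.5000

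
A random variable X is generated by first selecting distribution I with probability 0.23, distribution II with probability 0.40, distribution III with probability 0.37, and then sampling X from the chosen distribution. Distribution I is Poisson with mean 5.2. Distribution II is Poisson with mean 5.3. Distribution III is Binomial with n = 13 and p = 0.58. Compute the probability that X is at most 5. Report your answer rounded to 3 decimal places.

Conditional on each component, P(X ≤ 5): I: 0.580913; II: 0.563473; III: 0.126351.
By total probability, P(X ≤ 5) = 0.23·0.580913 + 0.4·0.563473 + 0.37·0.126351 = 0.405749.

0.406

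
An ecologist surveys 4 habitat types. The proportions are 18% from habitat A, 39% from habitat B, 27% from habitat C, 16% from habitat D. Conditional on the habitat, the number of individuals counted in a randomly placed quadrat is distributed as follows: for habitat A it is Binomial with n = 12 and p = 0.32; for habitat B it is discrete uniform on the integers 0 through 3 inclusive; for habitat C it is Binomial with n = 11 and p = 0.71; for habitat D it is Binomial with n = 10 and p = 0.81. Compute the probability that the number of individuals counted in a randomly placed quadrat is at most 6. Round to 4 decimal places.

0.6279

Conditional on each habitat, P(X ≤ 6): A: 0.945989; B: 1; C: 0.188828; D: 0.103926.
By total probability, P(X ≤ 6) = 0.18·0.945989 + 0.39·1 + 0.27·0.188828 + 0.16·0.103926 = 0.62789.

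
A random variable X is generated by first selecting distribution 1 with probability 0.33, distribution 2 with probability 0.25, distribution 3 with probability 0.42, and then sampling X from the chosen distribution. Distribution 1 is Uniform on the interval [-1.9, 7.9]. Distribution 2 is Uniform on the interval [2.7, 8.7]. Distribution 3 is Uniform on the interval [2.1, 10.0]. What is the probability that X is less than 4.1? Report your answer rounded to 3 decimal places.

Conditional on each component, P(X < 4.1): 1: 0.612245; 2: 0.233333; 3: 0.253165.
By total probability, P(X < 4.1) = 0.33·0.612245 + 0.25·0.233333 + 0.42·0.253165 = 0.366703.

0.367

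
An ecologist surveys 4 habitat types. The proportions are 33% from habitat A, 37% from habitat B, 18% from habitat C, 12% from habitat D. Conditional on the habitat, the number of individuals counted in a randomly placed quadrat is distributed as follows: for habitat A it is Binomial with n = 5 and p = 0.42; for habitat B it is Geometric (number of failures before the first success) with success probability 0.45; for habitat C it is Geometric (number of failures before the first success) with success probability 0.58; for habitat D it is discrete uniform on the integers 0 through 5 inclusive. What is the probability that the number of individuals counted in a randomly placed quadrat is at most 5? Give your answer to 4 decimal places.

Conditional on each habitat, P(X ≤ 5): A: 1; B: 0.972319; C: 0.994511; D: 1.
By total probability, P(X ≤ 5) = 0.33·1 + 0.37·0.972319 + 0.18·0.994511 + 0.12·1 = 0.98877.

0.9888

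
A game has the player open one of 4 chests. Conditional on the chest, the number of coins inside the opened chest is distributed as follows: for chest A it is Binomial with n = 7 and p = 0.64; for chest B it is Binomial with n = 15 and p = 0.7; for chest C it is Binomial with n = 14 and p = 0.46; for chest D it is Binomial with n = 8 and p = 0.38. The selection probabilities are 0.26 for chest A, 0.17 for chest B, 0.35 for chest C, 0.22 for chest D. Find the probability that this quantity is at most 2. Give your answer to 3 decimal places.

Conditional on each chest, P(X ≤ 2): A: 0.0625462; B: 8.71935e-06; C: 0.0141554; D: 0.358546.
By total probability, P(X ≤ 2) = 0.26·0.0625462 + 0.17·8.71935e-06 + 0.35·0.0141554 + 0.22·0.358546 = 0.100098.

0.100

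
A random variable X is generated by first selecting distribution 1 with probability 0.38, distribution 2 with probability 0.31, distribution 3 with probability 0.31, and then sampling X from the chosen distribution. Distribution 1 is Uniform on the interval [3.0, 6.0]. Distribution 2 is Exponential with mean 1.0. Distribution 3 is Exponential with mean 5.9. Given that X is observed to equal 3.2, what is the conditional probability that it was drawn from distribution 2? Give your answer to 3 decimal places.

0.074

Likelihoods f(3.2 | ·): 1: 0.333333; 2: 0.0407622; 3: 0.0985368.
Posterior ∝ prior × likelihood. Numerator for 2: 0.31·0.0407622 = 0.0126363.
Normalizing constant: 0.38·0.333333 + 0.31·0.0407622 + 0.31·0.0985368 = 0.169849.
P(2 | observation) = 0.0126363 / 0.169849 = 0.074397.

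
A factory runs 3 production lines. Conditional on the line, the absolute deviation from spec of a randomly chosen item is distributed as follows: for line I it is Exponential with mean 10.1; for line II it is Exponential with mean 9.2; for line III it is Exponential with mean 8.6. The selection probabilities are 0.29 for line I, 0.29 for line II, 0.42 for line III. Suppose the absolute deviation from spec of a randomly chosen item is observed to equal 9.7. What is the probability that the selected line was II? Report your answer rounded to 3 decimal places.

0.291

Likelihoods f(9.7 | ·): I: 0.0378952; II: 0.0378717; III: 0.0376407.
Posterior ∝ prior × likelihood. Numerator for II: 0.29·0.0378717 = 0.0109828.
Normalizing constant: 0.29·0.0378952 + 0.29·0.0378717 + 0.42·0.0376407 = 0.0377815.
P(II | observation) = 0.0109828 / 0.0377815 = 0.290692.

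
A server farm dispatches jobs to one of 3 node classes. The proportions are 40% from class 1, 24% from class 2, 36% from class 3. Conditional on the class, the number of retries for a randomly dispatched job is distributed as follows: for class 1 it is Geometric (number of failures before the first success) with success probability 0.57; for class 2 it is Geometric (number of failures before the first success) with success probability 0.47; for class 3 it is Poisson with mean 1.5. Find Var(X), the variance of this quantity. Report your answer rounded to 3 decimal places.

1.751

Per component, 1: μ=0.754386, E[X²]=1.89258; 2: μ=1.12766, E[X²]=3.67089; 3: μ=1.5, E[X²]=3.75.
E[X] = 0.4·0.754386 + 0.24·1.12766 + 0.36·1.5 = 1.11239.
E[X²] = 0.4·1.89258 + 0.24·3.67089 + 0.36·3.75 = 2.98805.
Var(X) = E[X²] − (E[X])² = 2.98805 − 1.23742 = 1.75063.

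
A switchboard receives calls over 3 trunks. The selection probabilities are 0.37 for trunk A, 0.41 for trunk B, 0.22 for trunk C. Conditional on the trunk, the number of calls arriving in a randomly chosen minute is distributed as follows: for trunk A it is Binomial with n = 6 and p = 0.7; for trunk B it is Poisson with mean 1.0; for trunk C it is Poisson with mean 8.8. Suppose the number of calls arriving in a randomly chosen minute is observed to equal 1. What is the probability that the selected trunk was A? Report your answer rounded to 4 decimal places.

Likelihoods P(X=1 | ·): A: 0.010206; B: 0.367879; C: 0.00132645.
Posterior ∝ prior × likelihood. Numerator for A: 0.37·0.010206 = 0.00377622.
Normalizing constant: 0.37·0.010206 + 0.41·0.367879 + 0.22·0.00132645 = 0.154899.
P(A | observation) = 0.00377622 / 0.154899 = 0.0243787.

0.0244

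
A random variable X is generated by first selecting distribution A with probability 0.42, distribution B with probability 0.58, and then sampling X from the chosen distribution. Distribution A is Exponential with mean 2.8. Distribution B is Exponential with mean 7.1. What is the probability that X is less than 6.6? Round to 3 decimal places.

0.731

Conditional on each component, P(X < 6.6): A: 0.90531; B: 0.60528.
By total probability, P(X < 6.6) = 0.42·0.90531 + 0.58·0.60528 = 0.731292.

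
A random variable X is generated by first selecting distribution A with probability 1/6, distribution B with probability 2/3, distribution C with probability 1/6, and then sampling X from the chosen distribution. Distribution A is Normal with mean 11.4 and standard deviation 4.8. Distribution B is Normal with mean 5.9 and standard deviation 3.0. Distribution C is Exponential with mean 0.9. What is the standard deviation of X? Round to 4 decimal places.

Per component, A: μ=11.4, E[X²]=153; B: μ=5.9, E[X²]=43.81; C: μ=0.9, E[X²]=1.62.
E[X] = 0.166667·11.4 + 0.666667·5.9 + 0.166667·0.9 = 5.98333.
E[X²] = 0.166667·153 + 0.666667·43.81 + 0.166667·1.62 = 54.9767.
Var(X) = E[X²] − (E[X])² = 54.9767 − 35.8003 = 19.1764.
SD(X) = √19.1764 = 4.37909.

4.3791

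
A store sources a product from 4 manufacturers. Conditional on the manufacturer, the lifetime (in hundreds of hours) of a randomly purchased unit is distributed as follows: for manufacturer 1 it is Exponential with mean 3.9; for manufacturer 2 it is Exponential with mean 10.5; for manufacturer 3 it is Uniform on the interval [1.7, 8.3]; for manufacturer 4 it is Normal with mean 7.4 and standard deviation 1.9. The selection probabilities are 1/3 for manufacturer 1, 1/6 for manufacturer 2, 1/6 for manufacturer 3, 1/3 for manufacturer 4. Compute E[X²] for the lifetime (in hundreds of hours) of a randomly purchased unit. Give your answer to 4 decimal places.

For each component E[X²] = Var + (mean)², giving 1: 30.42; 2: 220.5; 3: 28.63; 4: 58.37.
Overall E[X²] = 0.333333·30.42 + 0.166667·220.5 + 0.166667·28.63 + 0.333333·58.37 = 71.1183.

71.1183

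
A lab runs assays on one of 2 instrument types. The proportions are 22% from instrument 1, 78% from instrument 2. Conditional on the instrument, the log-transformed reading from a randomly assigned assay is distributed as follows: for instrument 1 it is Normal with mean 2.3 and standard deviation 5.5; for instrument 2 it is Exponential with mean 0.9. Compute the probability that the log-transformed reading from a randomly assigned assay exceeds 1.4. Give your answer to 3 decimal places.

Conditional on each instrument, P(X > 1.4): 1: 0.564991; 2: 0.211072.
By total probability, P(X > 1.4) = 0.22·0.564991 + 0.78·0.211072 = 0.288934.

0.289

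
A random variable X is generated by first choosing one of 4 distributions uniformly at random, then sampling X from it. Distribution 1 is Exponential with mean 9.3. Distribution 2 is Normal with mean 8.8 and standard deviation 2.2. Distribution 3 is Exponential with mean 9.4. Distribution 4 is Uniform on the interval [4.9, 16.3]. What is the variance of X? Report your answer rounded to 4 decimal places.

48.0669

Per component, 1: μ=9.3, E[X²]=172.98; 2: μ=8.8, E[X²]=82.28; 3: μ=9.4, E[X²]=176.72; 4: μ=10.6, E[X²]=123.19.
E[X] = 0.25·9.3 + 0.25·8.8 + 0.25·9.4 + 0.25·10.6 = 9.525.
E[X²] = 0.25·172.98 + 0.25·82.28 + 0.25·176.72 + 0.25·123.19 = 138.793.
Var(X) = E[X²] − (E[X])² = 138.793 − 90.7256 = 48.0669.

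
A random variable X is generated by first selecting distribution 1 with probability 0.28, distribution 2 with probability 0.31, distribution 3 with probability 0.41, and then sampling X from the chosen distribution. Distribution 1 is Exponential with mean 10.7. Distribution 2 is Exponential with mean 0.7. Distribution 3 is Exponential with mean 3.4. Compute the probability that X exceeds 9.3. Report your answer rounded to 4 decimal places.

0.1440

Conditional on each component, P(X > 9.3): 1: 0.419304; 2: 1.69859e-06; 3: 0.0648749.
By total probability, P(X > 9.3) = 0.28·0.419304 + 0.31·1.69859e-06 + 0.41·0.0648749 = 0.144004.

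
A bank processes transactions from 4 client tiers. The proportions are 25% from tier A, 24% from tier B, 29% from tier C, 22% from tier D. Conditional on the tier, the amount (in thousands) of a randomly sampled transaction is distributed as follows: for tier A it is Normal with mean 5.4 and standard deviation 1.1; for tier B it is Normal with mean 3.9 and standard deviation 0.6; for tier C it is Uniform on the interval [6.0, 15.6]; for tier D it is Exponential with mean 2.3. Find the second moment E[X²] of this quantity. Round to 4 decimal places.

49.7097

For each component E[X²] = Var + (mean)², giving A: 30.37; B: 15.57; C: 124.32; D: 10.58.
Overall E[X²] = 0.25·30.37 + 0.24·15.57 + 0.29·124.32 + 0.22·10.58 = 49.7097.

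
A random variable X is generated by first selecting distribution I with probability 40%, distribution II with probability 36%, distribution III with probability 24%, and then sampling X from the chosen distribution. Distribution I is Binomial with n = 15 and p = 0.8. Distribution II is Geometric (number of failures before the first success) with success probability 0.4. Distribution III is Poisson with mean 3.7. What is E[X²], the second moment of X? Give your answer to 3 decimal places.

64.894

For each component E[X²] = Var + (mean)², giving I: 146.4; II: 6; III: 17.39.
Overall E[X²] = 0.4·146.4 + 0.36·6 + 0.24·17.39 = 64.8936.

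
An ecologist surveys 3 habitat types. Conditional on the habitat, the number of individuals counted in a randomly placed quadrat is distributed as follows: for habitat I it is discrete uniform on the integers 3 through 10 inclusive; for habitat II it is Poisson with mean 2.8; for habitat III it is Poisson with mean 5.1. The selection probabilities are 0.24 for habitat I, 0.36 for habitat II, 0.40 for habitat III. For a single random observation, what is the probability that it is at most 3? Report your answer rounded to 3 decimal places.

0.380

Conditional on each habitat, P(X ≤ 3): I: 0.125; II: 0.691937; III: 0.251268.
By total probability, P(X ≤ 3) = 0.24·0.125 + 0.36·0.691937 + 0.4·0.251268 = 0.379605.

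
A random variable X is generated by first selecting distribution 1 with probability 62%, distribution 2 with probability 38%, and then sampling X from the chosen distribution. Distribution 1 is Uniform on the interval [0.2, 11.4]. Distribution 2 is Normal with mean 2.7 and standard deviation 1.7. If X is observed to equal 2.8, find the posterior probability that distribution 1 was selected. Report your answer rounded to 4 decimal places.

Likelihoods f(2.8 | ·): 1: 0.0892857; 2: 0.234266.
Posterior ∝ prior × likelihood. Numerator for 1: 0.62·0.0892857 = 0.0553571.
Normalizing constant: 0.62·0.0892857 + 0.38·0.234266 = 0.144378.
P(1 | observation) = 0.0553571 / 0.144378 = 0.383417.

0.3834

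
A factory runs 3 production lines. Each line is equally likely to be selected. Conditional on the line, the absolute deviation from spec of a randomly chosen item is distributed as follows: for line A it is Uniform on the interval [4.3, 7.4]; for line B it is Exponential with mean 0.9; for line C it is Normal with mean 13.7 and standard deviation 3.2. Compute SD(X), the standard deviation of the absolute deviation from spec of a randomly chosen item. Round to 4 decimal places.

Per component, A: μ=5.85, E[X²]=35.0233; B: μ=0.9, E[X²]=1.62; C: μ=13.7, E[X²]=197.93.
E[X] = 0.333333·5.85 + 0.333333·0.9 + 0.333333·13.7 = 6.81667.
E[X²] = 0.333333·35.0233 + 0.333333·1.62 + 0.333333·197.93 = 78.1911.
Var(X) = E[X²] − (E[X])² = 78.1911 − 46.4669 = 31.7242.
SD(X) = √31.7242 = 5.63242.

5.6324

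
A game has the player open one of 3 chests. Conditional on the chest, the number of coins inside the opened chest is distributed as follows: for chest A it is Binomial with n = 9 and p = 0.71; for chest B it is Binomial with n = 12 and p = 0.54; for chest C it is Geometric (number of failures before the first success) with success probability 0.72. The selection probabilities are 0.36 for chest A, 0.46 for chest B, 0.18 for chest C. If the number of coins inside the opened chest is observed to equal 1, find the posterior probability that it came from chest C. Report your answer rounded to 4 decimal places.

0.9812

Likelihoods P(X=1 | ·): A: 0.000319657; B: 0.00126448; C: 0.2016.
Posterior ∝ prior × likelihood. Numerator for C: 0.18·0.2016 = 0.036288.
Normalizing constant: 0.36·0.000319657 + 0.46·0.00126448 + 0.18·0.2016 = 0.0369847.
P(C | observation) = 0.036288 / 0.0369847 = 0.981162.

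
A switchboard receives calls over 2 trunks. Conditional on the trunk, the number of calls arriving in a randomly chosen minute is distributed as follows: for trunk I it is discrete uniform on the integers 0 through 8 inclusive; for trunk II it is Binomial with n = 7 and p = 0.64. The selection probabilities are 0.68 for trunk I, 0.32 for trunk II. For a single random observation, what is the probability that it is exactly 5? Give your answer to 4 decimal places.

Conditional on each trunk, P(X = 5): I: 0.111111; II: 0.29223.
By total probability, P(X = 5) = 0.68·0.111111 + 0.32·0.29223 = 0.169069.

0.1691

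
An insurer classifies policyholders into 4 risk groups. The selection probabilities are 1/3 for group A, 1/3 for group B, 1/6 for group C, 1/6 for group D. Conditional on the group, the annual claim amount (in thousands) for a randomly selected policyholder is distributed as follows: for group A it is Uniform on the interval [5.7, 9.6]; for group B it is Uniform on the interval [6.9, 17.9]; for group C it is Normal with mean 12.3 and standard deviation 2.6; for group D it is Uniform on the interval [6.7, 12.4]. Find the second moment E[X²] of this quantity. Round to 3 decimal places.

116.538

For each component E[X²] = Var + (mean)², giving A: 59.79; B: 163.843; C: 158.05; D: 93.91.
Overall E[X²] = 0.333333·59.79 + 0.333333·163.843 + 0.166667·158.05 + 0.166667·93.91 = 116.538.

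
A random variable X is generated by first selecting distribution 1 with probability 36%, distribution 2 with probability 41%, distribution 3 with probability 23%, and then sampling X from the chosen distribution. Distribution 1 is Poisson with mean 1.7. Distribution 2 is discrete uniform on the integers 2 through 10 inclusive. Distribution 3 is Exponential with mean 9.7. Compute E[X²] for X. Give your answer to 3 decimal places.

62.427

For each component E[X²] = Var + (mean)², giving 1: 4.59; 2: 42.6667; 3: 188.18.
Overall E[X²] = 0.36·4.59 + 0.41·42.6667 + 0.23·188.18 = 62.4271.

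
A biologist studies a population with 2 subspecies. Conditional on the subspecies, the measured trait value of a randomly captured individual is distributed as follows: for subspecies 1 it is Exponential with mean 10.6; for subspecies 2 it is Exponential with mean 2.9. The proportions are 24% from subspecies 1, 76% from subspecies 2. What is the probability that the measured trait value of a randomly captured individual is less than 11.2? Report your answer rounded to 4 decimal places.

0.9006

Conditional on each subspecies, P(X < 11.2): 1: 0.652366; 2: 0.978976.
By total probability, P(X < 11.2) = 0.24·0.652366 + 0.76·0.978976 = 0.900589.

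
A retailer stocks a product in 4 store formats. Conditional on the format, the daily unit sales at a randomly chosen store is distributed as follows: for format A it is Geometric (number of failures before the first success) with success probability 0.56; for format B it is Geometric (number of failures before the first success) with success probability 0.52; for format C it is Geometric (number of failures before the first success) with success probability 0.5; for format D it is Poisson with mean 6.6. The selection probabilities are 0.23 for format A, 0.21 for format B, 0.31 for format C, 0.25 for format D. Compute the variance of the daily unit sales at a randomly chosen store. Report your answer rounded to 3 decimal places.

Per component, A: μ=0.785714, E[X²]=2.02041; B: μ=0.923077, E[X²]=2.62722; C: μ=1, E[X²]=3; D: μ=6.6, E[X²]=50.16.
E[X] = 0.23·0.785714 + 0.21·0.923077 + 0.31·1 + 0.25·6.6 = 2.33456.
E[X²] = 0.23·2.02041 + 0.21·2.62722 + 0.31·3 + 0.25·50.16 = 14.4864.
Var(X) = E[X²] − (E[X])² = 14.4864 − 5.45017 = 9.03624.

9.036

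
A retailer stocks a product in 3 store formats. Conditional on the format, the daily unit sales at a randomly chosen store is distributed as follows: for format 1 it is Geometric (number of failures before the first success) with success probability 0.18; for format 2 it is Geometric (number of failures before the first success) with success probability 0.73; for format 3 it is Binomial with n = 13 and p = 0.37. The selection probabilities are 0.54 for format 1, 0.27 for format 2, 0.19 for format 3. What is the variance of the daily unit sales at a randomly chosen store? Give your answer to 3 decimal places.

17.952

Per component, 1: μ=4.55556, E[X²]=46.0617; 2: μ=0.369863, E[X²]=0.64346; 3: μ=4.81, E[X²]=26.1664.
E[X] = 0.54·4.55556 + 0.27·0.369863 + 0.19·4.81 = 3.47376.
E[X²] = 0.54·46.0617 + 0.27·0.64346 + 0.19·26.1664 = 30.0187.
Var(X) = E[X²] − (E[X])² = 30.0187 − 12.067 = 17.9517.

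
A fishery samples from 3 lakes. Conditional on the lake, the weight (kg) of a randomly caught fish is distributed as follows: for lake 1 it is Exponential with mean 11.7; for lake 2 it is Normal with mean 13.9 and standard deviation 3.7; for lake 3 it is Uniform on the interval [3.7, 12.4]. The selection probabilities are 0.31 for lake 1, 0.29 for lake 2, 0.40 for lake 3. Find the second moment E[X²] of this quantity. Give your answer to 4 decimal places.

For each component E[X²] = Var + (mean)², giving 1: 273.78; 2: 206.9; 3: 71.11.
Overall E[X²] = 0.31·273.78 + 0.29·206.9 + 0.4·71.11 = 173.317.

173.3168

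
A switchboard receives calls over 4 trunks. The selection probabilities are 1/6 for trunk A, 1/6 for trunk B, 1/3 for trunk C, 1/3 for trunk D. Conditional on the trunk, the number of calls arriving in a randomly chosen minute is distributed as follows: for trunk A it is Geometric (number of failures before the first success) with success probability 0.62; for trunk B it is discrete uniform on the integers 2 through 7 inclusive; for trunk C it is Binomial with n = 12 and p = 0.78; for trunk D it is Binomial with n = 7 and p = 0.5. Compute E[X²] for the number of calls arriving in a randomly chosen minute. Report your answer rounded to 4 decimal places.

For each component E[X²] = Var + (mean)², giving A: 1.3642; B: 23.1667; C: 89.6688; D: 14.
Overall E[X²] = 0.166667·1.3642 + 0.166667·23.1667 + 0.333333·89.6688 + 0.333333·14 = 38.6447.

38.6447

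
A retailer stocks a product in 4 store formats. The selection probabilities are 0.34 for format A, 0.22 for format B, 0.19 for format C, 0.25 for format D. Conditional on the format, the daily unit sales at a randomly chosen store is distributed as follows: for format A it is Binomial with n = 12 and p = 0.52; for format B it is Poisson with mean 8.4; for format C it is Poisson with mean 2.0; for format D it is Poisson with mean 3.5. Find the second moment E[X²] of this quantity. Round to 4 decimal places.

For each component E[X²] = Var + (mean)², giving A: 41.9328; B: 78.96; C: 6; D: 15.75.
Overall E[X²] = 0.34·41.9328 + 0.22·78.96 + 0.19·6 + 0.25·15.75 = 36.7059.

36.7059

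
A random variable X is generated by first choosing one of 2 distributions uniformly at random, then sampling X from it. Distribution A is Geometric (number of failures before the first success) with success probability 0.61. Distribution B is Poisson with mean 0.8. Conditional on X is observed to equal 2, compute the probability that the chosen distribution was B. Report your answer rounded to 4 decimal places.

Likelihoods P(X=2 | ·): A: 0.092781; B: 0.143785.
Posterior ∝ prior × likelihood. Numerator for B: 0.5·0.143785 = 0.0718926.
Normalizing constant: 0.5·0.092781 + 0.5·0.143785 = 0.118283.
P(B | observation) = 0.0718926 / 0.118283 = 0.607801.

0.6078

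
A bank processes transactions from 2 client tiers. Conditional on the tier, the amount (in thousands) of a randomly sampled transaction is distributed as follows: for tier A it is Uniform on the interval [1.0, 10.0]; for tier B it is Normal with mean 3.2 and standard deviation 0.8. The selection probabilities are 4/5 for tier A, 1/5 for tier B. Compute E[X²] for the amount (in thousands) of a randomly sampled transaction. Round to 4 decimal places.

For each component E[X²] = Var + (mean)², giving A: 37; B: 10.88.
Overall E[X²] = 0.8·37 + 0.2·10.88 = 31.776.

31.7760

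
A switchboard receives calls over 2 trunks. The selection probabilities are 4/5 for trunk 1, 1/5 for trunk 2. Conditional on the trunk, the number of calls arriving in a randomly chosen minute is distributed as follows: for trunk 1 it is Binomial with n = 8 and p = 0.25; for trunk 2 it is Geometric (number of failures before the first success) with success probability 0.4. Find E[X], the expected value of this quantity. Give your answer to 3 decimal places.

1.900

Component means — 1: 2; 2: 1.5.
E[X] = 0.8·2 + 0.2·1.5 = 1.9.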